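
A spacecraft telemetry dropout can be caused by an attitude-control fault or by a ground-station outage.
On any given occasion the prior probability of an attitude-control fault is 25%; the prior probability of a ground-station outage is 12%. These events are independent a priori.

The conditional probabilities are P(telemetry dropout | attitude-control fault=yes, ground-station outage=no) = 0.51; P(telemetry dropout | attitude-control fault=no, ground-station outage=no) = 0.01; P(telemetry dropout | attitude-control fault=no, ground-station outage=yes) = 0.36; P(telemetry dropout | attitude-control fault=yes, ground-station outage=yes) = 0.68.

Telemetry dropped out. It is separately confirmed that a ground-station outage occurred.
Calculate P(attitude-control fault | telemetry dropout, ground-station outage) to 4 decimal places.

Enumerate both values of attitude-control fault and weight by the priors:
  P(telemetry dropout | ground-station outage) = 0.36*0.75 + 0.68*0.25
        = 0.270000 + 0.170000 = 0.440000
The terms with attitude-control fault present sum to 0.170000, so
  P(attitude-control fault | telemetry dropout, ground-station outage) = 0.170000 / 0.440000 ≈ 0.3864

P(attitude-control fault | telemetry dropout, ground-station outage) ≈ 0.3864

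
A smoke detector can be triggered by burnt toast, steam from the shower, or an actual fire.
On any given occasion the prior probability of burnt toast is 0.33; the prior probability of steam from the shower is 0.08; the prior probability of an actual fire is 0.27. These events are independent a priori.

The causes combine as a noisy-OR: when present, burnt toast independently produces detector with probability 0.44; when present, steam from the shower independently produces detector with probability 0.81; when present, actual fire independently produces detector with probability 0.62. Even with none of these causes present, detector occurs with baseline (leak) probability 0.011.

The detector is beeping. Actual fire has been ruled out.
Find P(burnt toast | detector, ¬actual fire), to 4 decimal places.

Under noisy-OR, P(detector | causes) = 1 − (1−0.011)·∏(1−qᵢ) over the active causes.
Weight on burnt toast=true, given the evidence: 0.135454 + 0.023622 = 0.159076
Denominator P(detector | ¬actual fire): 0.011×0.67×0.92 + 0.81209×0.67×0.08 + 0.44616×0.33×0.92 + 0.89477×0.33×0.08 = 0.209384
P(burnt toast | detector, ¬actual fire) = 0.159076/0.209384 ≈ 0.7597

P(burnt toast | detector, ¬actual fire) ≈ 0.7597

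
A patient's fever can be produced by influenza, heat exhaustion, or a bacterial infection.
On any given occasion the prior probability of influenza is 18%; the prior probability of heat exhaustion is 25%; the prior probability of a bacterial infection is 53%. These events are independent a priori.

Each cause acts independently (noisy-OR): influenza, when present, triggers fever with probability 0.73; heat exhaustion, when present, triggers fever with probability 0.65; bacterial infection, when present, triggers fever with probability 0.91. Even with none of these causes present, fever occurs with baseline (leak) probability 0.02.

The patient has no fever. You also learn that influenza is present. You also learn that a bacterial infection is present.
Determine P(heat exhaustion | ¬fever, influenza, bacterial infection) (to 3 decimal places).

Under noisy-OR, P(fever | causes) = 1 − (1−0.02)·∏(1−qᵢ) over the active causes.
P(¬fever | influenza, bacterial infection) = 0.023814*0.75 + 0.008335*0.25 = 0.017860 + 0.002084 = 0.019944
Of this, 0.002084 comes from 0.008335*0.25 (the heat exhaustion=true cases).
So P(heat exhaustion | ¬fever, influenza, bacterial infection) = 0.002084/0.019944 ≈ 0.104.

P(heat exhaustion | ¬fever, influenza, bacterial infection) ≈ 0.104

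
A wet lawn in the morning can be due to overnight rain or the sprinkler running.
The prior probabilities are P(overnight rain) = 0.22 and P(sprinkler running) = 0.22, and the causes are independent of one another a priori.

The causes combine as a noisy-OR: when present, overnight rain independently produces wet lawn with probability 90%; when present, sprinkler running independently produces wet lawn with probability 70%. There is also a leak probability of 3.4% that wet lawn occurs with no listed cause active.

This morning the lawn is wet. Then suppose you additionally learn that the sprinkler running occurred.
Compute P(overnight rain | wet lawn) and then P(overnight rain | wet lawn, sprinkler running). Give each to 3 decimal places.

Under noisy-OR, P(wet lawn | causes) = 1 − (1−0.034)·∏(1−qᵢ) over the active causes.
Sum P(wet lawn|·) weighted by the priors over the 4 (overnight rain, sprinkler running) configurations:
  P(wet lawn) = 0.034*0.78*0.78 + 0.7102*0.78*0.22 + 0.9034*0.22*0.78 + 0.97102*0.22*0.22
        = 0.020686 + 0.121870 + 0.155023 + 0.046997 = 0.344576
Configurations with overnight rain contribute 0.202020, so
  P(overnight rain | wet lawn) = 0.202020 / 0.344576 ≈ 0.586

Now also conditioning on sprinkler running=true:
P(wet lawn | sprinkler running) = 0.7102·0.78 + 0.97102·0.22 = 0.553956 + 0.213624 = 0.767580
Restricting to configurations with overnight rain present: 0.97102·0.22 = 0.213624.
Hence the posterior is 0.213624/0.767580 ≈ 0.278.

P(overnight rain | wet lawn) ≈ 0.586; P(overnight rain | wet lawn, sprinkler running) ≈ 0.278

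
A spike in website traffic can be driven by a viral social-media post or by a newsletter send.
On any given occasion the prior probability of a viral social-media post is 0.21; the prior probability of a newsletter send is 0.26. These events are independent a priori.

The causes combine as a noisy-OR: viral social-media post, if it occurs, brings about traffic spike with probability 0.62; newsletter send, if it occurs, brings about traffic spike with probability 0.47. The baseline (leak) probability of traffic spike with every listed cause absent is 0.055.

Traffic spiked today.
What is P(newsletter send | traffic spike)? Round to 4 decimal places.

P(newsletter send | traffic spike) ≈ 0.5269

Under noisy-OR, P(traffic spike | causes) = 1 − (1−0.055)·∏(1−qᵢ) over the active causes.
Sum P(traffic spike|·) weighted by the priors over the 4 (viral social-media post, newsletter send) configurations:
  P(traffic spike) = 0.055·0.79·0.74 + 0.49915·0.79·0.26 + 0.6409·0.21·0.74 + 0.809677·0.21·0.26
        = 0.032153 + 0.102525 + 0.099596 + 0.044208 = 0.278482
The terms with newsletter send present sum to 0.146733, so
  P(newsletter send | traffic spike) = 0.146733 / 0.278482 ≈ 0.5269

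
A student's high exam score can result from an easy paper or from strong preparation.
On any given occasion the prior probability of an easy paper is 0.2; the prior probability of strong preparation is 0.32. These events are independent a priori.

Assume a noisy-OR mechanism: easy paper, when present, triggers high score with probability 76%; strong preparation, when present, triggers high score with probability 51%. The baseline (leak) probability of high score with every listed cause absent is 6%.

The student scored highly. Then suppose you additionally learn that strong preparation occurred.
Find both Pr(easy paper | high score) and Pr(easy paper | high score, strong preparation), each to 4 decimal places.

Under noisy-OR, P(high score | causes) = 1 − (1−0.06)·∏(1−qᵢ) over the active causes.
Weight on easy paper=true, given the evidence: 0.105318 + 0.056925 = 0.162243
Normalizer over all consistent configurations: 0.06·0.8·0.68 + 0.5394·0.8·0.32 + 0.7744·0.2·0.68 + 0.889456·0.2·0.32 = 0.332969
Posterior = 0.162243 / 0.332969 ≈ 0.4873

Now also conditioning on strong preparation=true:
By total probability over both values of easy paper:
  P(high score | strong preparation) = 0.5394·0.8 + 0.889456·0.2
        = 0.431520 + 0.177891 = 0.609411
Configurations with easy paper contribute 0.177891, so
  P(easy paper | high score, strong preparation) = 0.177891 / 0.609411 ≈ 0.2919
— strong preparation explains away the evidence for easy paper.

Pr(easy paper | high score) ≈ 0.4873; Pr(easy paper | high score, strong preparation) ≈ 0.2919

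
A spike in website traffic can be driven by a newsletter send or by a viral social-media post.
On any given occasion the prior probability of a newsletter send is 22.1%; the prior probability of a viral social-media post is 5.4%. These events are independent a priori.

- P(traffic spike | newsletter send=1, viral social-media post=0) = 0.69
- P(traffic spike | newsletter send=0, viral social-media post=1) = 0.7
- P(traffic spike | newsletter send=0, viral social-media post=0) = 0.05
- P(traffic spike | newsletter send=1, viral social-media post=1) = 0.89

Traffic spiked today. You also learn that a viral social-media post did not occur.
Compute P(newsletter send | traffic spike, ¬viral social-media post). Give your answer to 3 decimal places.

P(newsletter send | traffic spike, ¬viral social-media post) ≈ 0.797

P(traffic spike | ¬viral social-media post) = 0.05*0.779 + 0.69*0.221 = 0.038950 + 0.152490 = 0.191440
The newsletter send-present share is 0.69*0.221 = 0.152490.
So P(newsletter send | traffic spike, ¬viral social-media post) = 0.152490/0.191440 ≈ 0.797.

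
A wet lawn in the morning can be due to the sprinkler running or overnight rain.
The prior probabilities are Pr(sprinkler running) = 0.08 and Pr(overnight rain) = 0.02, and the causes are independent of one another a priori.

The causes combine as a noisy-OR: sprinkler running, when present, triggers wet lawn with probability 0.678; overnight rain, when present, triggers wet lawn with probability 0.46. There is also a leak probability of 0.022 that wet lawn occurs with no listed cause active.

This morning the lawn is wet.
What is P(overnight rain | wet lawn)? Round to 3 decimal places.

P(overnight rain | wet lawn) ≈ 0.120

Under noisy-OR, P(wet lawn | causes) = 1 − (1−0.022)·∏(1−qᵢ) over the active causes.
Weight on overnight rain=true, given the evidence: 0.008683 + 0.001328 = 0.010011
Denominator P(wet lawn): 0.022*0.92*0.98 + 0.47188*0.92*0.02 + 0.685084*0.08*0.98 + 0.829945*0.08*0.02 = 0.083557
P(overnight rain | wet lawn) = 0.010011/0.083557 ≈ 0.120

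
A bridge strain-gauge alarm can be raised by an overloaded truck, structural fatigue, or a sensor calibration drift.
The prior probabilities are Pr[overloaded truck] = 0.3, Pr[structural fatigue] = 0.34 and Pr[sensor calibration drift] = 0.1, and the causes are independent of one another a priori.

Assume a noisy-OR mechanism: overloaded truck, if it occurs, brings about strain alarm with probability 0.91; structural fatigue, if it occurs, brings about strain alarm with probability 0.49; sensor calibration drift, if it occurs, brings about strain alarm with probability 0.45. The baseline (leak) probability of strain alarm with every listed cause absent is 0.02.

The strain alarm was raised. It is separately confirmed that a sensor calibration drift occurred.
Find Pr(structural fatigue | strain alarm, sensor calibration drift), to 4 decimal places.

Pr(structural fatigue | strain alarm, sensor calibration drift) ≈ 0.4040

Under noisy-OR, P(strain alarm | causes) = 1 − (1−0.02)·∏(1−qᵢ) over the active causes.
For the numerator, keep only structural fatigue=true terms: 0.172576 + 0.099477 = 0.272053
Normalizer over all consistent configurations: 0.461*0.7*0.66 + 0.72511*0.7*0.34 + 0.95149*0.3*0.66 + 0.97526*0.3*0.34 = 0.673430
Posterior = 0.272053 / 0.673430 ≈ 0.4040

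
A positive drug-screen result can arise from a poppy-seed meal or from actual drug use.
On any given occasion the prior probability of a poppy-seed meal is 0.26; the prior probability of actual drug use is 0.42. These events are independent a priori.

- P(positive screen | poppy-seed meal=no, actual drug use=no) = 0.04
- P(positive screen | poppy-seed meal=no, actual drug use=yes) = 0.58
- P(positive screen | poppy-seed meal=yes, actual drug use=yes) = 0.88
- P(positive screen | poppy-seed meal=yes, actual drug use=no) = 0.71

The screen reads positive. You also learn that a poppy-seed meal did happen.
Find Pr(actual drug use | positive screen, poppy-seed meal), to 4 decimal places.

By total probability over both values of actual drug use:
  P(positive screen | poppy-seed meal) = 0.71·0.58 + 0.88·0.42
        = 0.411800 + 0.369600 = 0.781400
The terms with actual drug use present sum to 0.369600, so
  P(actual drug use | positive screen, poppy-seed meal) = 0.369600 / 0.781400 ≈ 0.4730

Pr(actual drug use | positive screen, poppy-seed meal) ≈ 0.4730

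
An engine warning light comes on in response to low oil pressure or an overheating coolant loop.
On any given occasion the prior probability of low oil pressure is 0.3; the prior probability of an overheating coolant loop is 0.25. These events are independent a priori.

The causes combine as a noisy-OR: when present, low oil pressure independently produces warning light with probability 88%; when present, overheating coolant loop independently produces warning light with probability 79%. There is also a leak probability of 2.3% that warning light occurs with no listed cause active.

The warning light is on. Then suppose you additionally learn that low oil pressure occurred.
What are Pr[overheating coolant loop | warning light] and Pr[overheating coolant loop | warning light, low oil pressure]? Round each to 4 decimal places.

Under noisy-OR, P(warning light | causes) = 1 − (1−0.023)·∏(1−qᵢ) over the active causes.
For the numerator, keep only overheating coolant loop=true terms: 0.139095 + 0.073153 = 0.212248
The normalizing constant is 0.023*0.7*0.75 + 0.79483*0.7*0.25 + 0.88276*0.3*0.75 + 0.97538*0.3*0.25 = 0.422944
Posterior = 0.212248 / 0.422944 ≈ 0.5018

With the extra evidence:
Numerator (weight on configurations with overheating coolant loop): 0.97538·0.25 = 0.243845
Normalizer over all consistent configurations: 0.88276·0.75 + 0.97538·0.25 = 0.905915
P(overheating coolant loop | warning light, low oil pressure) = 0.243845/0.905915 ≈ 0.2692

Pr[overheating coolant loop | warning light] ≈ 0.5018; Pr[overheating coolant loop | warning light, low oil pressure] ≈ 0.2692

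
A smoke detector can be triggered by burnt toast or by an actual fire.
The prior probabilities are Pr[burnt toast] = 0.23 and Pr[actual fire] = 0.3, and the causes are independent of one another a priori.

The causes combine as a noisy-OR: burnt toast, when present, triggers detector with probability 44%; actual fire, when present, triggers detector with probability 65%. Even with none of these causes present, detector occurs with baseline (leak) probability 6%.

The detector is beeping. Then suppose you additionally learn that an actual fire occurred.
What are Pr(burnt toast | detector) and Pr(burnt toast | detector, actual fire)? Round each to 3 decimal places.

Pr(burnt toast | detector) ≈ 0.414; Pr(burnt toast | detector, actual fire) ≈ 0.266

Under noisy-OR, P(detector | causes) = 1 − (1−0.06)·∏(1−qᵢ) over the active causes.
P(detector) = 0.06·0.77·0.7 + 0.671·0.77·0.3 + 0.4736·0.23·0.7 + 0.81576·0.23·0.3 = 0.032340 + 0.155001 + 0.076250 + 0.056287 = 0.319878
The burnt toast-present share is 0.076250 + 0.056287 = 0.132537.
Hence the posterior is 0.132537/0.319878 ≈ 0.414.

With the extra evidence:
P(detector | actual fire) = 0.671×0.77 + 0.81576×0.23 = 0.516670 + 0.187625 = 0.704295
The burnt toast-present share is 0.81576×0.23 = 0.187625.
P(burnt toast | detector, actual fire) = 0.187625 / 0.704295 ≈ 0.266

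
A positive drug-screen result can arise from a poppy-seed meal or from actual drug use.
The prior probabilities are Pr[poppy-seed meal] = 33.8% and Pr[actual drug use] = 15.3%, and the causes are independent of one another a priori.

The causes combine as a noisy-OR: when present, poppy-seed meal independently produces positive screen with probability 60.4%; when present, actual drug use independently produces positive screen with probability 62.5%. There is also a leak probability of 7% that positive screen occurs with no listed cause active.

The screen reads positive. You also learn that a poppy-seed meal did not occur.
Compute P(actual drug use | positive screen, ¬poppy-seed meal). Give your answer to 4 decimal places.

Under noisy-OR, P(positive screen | causes) = 1 − (1−0.07)·∏(1−qᵢ) over the active causes.
Numerator (weight on configurations with actual drug use): 0.65125*0.153 = 0.099641
The normalizing constant is 0.07*0.847 + 0.65125*0.153 = 0.158931
P(actual drug use | positive screen, ¬poppy-seed meal) = 0.099641/0.158931 ≈ 0.6269

P(actual drug use | positive screen, ¬poppy-seed meal) ≈ 0.6269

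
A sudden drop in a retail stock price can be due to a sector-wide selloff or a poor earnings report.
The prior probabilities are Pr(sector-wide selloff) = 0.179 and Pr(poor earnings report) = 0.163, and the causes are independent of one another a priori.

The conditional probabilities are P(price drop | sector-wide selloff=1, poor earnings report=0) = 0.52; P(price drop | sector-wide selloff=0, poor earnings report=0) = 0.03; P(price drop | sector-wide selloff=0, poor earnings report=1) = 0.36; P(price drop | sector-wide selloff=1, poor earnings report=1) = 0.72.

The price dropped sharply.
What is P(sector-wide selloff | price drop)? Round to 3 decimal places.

P(sector-wide selloff | price drop) ≈ 0.590

P(price drop) = 0.03×0.821×0.837 + 0.36×0.821×0.163 + 0.52×0.179×0.837 + 0.72×0.179×0.163 = 0.020615 + 0.048176 + 0.077908 + 0.021007 = 0.167706
Of this, 0.098915 comes from 0.077908 + 0.021007 (the sector-wide selloff=true cases).
P(sector-wide selloff | price drop) = 0.098915 / 0.167706 ≈ 0.590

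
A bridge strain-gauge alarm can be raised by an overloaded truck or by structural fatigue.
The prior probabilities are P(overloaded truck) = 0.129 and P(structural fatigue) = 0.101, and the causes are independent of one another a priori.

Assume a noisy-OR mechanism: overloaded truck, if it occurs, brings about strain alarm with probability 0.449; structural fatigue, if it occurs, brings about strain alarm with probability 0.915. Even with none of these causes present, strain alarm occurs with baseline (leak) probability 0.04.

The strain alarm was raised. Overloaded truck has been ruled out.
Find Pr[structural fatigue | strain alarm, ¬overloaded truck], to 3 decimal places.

Pr[structural fatigue | strain alarm, ¬overloaded truck] ≈ 0.721

Under noisy-OR, P(strain alarm | causes) = 1 − (1−0.04)·∏(1−qᵢ) over the active causes.
Sum P(strain alarm|·) weighted by the priors over both values of structural fatigue:
  P(strain alarm | ¬overloaded truck) = 0.04·0.899 + 0.9184·0.101
        = 0.035960 + 0.092758 = 0.128718
The terms with structural fatigue present sum to 0.092758, so
  P(structural fatigue | strain alarm, ¬overloaded truck) = 0.092758 / 0.128718 ≈ 0.721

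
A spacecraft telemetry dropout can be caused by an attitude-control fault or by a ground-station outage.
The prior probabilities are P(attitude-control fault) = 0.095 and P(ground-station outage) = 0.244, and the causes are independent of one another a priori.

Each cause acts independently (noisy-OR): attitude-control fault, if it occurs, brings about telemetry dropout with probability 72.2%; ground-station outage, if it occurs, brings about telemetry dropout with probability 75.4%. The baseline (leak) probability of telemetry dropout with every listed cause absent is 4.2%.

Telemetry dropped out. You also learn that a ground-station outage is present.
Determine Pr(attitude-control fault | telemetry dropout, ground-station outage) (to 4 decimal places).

Under noisy-OR, P(telemetry dropout | causes) = 1 − (1−0.042)·∏(1−qᵢ) over the active causes.
Numerator (weight on configurations with attitude-control fault): 0.934484*0.095 = 0.088776
The normalizing constant is 0.764332*0.905 + 0.934484*0.095 = 0.780496
Posterior = 0.088776 / 0.780496 ≈ 0.1137

Pr(attitude-control fault | telemetry dropout, ground-station outage) ≈ 0.1137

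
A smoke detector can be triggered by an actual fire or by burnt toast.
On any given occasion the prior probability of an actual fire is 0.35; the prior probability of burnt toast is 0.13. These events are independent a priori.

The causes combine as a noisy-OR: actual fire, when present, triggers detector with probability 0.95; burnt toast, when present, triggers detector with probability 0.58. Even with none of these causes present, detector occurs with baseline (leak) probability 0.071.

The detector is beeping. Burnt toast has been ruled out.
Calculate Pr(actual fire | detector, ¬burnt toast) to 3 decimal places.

Under noisy-OR, P(detector | causes) = 1 − (1−0.071)·∏(1−qᵢ) over the active causes.
For the numerator, keep only actual fire=true terms: 0.95355*0.35 = 0.333742
The normalizing constant is 0.071*0.65 + 0.95355*0.35 = 0.379892
P(actual fire | detector, ¬burnt toast) = 0.333742/0.379892 ≈ 0.879

Pr(actual fire | detector, ¬burnt toast) ≈ 0.879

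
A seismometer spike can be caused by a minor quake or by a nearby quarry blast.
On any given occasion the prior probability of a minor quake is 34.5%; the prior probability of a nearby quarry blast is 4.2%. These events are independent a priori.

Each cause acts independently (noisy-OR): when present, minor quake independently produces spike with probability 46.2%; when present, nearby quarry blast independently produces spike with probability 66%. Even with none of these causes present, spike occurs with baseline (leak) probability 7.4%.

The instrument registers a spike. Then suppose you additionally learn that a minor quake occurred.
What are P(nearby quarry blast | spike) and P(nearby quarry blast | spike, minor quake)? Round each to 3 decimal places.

Under noisy-OR, P(spike | causes) = 1 − (1−0.074)·∏(1−qᵢ) over the active causes.
For the numerator, keep only nearby quarry blast=true terms: 0.018849 + 0.012036 = 0.030885
The normalizing constant is 0.074·0.655·0.958 + 0.68516·0.655·0.042 + 0.501812·0.345·0.958 + 0.830616·0.345·0.042 = 0.243173
P(nearby quarry blast | spike) = 0.030885/0.243173 ≈ 0.127

With the extra evidence:
Enumerate both values of nearby quarry blast and weight by the priors:
  P(spike | minor quake) = 0.501812·0.958 + 0.830616·0.042
        = 0.480736 + 0.034886 = 0.515622
The terms with nearby quarry blast present sum to 0.034886, so
  P(nearby quarry blast | spike, minor quake) = 0.034886 / 0.515622 ≈ 0.068
The drop from 0.127 to 0.068 is the explaining-away (discounting) effect.

P(nearby quarry blast | spike) ≈ 0.127; P(nearby quarry blast | spike, minor quake) ≈ 0.068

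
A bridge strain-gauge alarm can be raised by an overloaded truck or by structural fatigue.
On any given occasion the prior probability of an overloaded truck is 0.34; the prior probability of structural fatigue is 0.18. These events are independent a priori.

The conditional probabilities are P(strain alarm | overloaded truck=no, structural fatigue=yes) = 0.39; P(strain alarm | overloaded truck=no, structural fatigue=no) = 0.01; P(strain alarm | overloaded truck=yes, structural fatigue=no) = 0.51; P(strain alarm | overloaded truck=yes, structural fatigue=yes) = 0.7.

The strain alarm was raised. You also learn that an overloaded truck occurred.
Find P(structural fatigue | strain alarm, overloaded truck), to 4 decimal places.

P(structural fatigue | strain alarm, overloaded truck) ≈ 0.2315

Sum P(strain alarm|·) weighted by the priors over both values of structural fatigue:
  P(strain alarm | overloaded truck) = 0.51·0.82 + 0.7·0.18
        = 0.418200 + 0.126000 = 0.544200
Configurations with structural fatigue contribute 0.126000, so
  P(structural fatigue | strain alarm, overloaded truck) = 0.126000 / 0.544200 ≈ 0.2315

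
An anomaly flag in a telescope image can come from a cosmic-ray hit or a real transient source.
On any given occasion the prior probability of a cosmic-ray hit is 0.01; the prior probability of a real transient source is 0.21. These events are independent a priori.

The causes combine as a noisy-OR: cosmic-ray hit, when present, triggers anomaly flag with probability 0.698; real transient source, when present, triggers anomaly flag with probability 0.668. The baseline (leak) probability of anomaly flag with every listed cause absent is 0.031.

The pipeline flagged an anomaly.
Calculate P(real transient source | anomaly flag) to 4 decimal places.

Under noisy-OR, P(anomaly flag | causes) = 1 − (1−0.031)·∏(1−qᵢ) over the active causes.
P(anomaly flag) = 0.031·0.99·0.79 + 0.678292·0.99·0.21 + 0.707362·0.01·0.79 + 0.902844·0.01·0.21 = 0.024245 + 0.141017 + 0.005588 + 0.001896 = 0.172746
Of this, 0.142913 comes from 0.141017 + 0.001896 (the real transient source=true cases).
So P(real transient source | anomaly flag) = 0.142913/0.172746 ≈ 0.8273.

P(real transient source | anomaly flag) ≈ 0.8273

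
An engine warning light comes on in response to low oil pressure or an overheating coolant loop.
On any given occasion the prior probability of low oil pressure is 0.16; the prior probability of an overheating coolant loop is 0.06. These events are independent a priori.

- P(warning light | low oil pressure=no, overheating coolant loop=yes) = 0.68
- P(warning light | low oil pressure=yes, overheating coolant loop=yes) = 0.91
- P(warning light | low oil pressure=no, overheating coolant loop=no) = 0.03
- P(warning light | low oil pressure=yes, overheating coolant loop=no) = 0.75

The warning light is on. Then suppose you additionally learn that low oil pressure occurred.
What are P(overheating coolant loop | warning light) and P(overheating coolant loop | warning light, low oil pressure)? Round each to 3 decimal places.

P(warning light) = 0.03×0.84×0.94 + 0.68×0.84×0.06 + 0.75×0.16×0.94 + 0.91×0.16×0.06 = 0.023688 + 0.034272 + 0.112800 + 0.008736 = 0.179496
Of this, 0.043008 comes from 0.034272 + 0.008736 (the overheating coolant loop=true cases).
Hence the posterior is 0.043008/0.179496 ≈ 0.240.

With the extra evidence:
P(warning light | low oil pressure) = 0.75*0.94 + 0.91*0.06 = 0.705000 + 0.054600 = 0.759600
Of this, 0.054600 comes from 0.91*0.06 (the overheating coolant loop=true cases).
So P(overheating coolant loop | warning light, low oil pressure) = 0.054600/0.759600 ≈ 0.072.

P(overheating coolant loop | warning light) ≈ 0.240; P(overheating coolant loop | warning light, low oil pressure) ≈ 0.072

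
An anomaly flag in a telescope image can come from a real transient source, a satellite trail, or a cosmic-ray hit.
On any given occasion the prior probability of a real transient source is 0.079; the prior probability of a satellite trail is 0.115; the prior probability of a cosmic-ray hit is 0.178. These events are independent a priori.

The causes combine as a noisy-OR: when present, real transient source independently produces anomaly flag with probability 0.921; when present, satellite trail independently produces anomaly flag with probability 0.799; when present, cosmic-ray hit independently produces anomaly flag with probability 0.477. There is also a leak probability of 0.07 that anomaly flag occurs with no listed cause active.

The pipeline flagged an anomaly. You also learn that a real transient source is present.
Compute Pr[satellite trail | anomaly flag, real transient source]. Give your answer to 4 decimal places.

Under noisy-OR, P(anomaly flag | causes) = 1 − (1−0.07)·∏(1−qᵢ) over the active causes.
Numerator (weight on configurations with satellite trail): 0.093134 + 0.020312 = 0.113446
Denominator P(anomaly flag | real transient source): 0.92653·0.885·0.822 + 0.961575·0.885·0.178 + 0.985233·0.115·0.822 + 0.992277·0.115·0.178 = 0.938946
Posterior = 0.113446 / 0.938946 ≈ 0.1208

Pr[satellite trail | anomaly flag, real transient source] ≈ 0.1208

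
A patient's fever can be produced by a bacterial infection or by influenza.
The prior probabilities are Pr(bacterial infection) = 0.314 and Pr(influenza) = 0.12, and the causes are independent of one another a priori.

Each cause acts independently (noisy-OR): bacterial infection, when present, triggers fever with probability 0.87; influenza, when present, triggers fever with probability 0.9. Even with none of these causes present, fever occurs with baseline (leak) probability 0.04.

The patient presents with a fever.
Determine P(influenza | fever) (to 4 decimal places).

Under noisy-OR, P(fever | causes) = 1 − (1−0.04)·∏(1−qᵢ) over the active causes.
By total probability over the 4 (bacterial infection, influenza) configurations:
  P(fever) = 0.04×0.686×0.88 + 0.904×0.686×0.12 + 0.8752×0.314×0.88 + 0.98752×0.314×0.12
        = 0.024147 + 0.074417 + 0.241835 + 0.037210 = 0.377609
Keeping only the influenza-present terms gives 0.111627, so
  P(influenza | fever) = 0.111627 / 0.377609 ≈ 0.2956

P(influenza | fever) ≈ 0.2956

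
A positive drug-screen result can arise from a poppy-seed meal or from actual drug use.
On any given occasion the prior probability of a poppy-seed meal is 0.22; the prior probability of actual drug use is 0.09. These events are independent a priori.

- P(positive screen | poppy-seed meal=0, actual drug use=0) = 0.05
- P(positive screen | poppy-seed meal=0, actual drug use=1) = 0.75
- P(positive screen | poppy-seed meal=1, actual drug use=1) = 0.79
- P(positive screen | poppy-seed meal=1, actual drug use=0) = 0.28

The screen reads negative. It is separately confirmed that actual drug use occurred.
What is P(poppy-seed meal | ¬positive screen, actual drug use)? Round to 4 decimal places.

P(poppy-seed meal | ¬positive screen, actual drug use) ≈ 0.1915

Weight on poppy-seed meal=true, given the evidence: 0.21×0.22 = 0.046200
Denominator P(¬positive screen | actual drug use): 0.25×0.78 + 0.21×0.22 = 0.241200
Posterior = 0.046200 / 0.241200 ≈ 0.1915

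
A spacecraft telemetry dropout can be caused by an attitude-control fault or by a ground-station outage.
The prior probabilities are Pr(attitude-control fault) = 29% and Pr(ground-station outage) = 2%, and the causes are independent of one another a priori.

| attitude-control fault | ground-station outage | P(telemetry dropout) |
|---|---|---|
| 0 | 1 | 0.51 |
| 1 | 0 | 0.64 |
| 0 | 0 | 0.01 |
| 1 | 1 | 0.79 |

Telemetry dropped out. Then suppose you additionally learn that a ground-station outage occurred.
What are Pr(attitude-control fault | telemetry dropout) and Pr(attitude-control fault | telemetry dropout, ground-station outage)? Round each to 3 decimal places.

Numerator (weight on configurations with attitude-control fault): 0.181888 + 0.004582 = 0.186470
The normalizing constant is 0.01×0.71×0.98 + 0.51×0.71×0.02 + 0.64×0.29×0.98 + 0.79×0.29×0.02 = 0.200670
Posterior = 0.186470 / 0.200670 ≈ 0.929

Now condition on the additional information:
P(telemetry dropout | ground-station outage) = 0.51·0.71 + 0.79·0.29 = 0.362100 + 0.229100 = 0.591200
The attitude-control fault-present share is 0.79·0.29 = 0.229100.
So P(attitude-control fault | telemetry dropout, ground-station outage) = 0.229100/0.591200 ≈ 0.388.
Conditioning on ground-station outage lowers the posterior on attitude-control fault: the classic explaining-away effect in a common-effect structure.

Pr(attitude-control fault | telemetry dropout) ≈ 0.929; Pr(attitude-control fault | telemetry dropout, ground-station outage) ≈ 0.388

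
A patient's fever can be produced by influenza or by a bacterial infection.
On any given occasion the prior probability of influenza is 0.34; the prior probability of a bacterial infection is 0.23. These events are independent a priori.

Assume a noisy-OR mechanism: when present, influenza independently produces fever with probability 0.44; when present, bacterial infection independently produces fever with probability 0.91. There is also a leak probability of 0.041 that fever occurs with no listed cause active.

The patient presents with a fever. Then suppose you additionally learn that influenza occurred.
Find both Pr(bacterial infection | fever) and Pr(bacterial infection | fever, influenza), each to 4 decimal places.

Under noisy-OR, P(fever | causes) = 1 − (1−0.041)·∏(1−qᵢ) over the active causes.
P(fever) = 0.041·0.66·0.77 + 0.91369·0.66·0.23 + 0.46296·0.34·0.77 + 0.951666·0.34·0.23 = 0.020836 + 0.138698 + 0.121203 + 0.074420 = 0.355157
The bacterial infection-present share is 0.138698 + 0.074420 = 0.213118.
Hence the posterior is 0.213118/0.355157 ≈ 0.6001.

With the extra evidence:
P(fever | influenza) = 0.46296*0.77 + 0.951666*0.23 = 0.356479 + 0.218883 = 0.575362
The bacterial infection-present share is 0.951666*0.23 = 0.218883.
So P(bacterial infection | fever, influenza) = 0.218883/0.575362 ≈ 0.3804.
The drop from 0.6001 to 0.3804 is the explaining-away (discounting) effect.

Pr(bacterial infection | fever) ≈ 0.6001; Pr(bacterial infection | fever, influenza) ≈ 0.3804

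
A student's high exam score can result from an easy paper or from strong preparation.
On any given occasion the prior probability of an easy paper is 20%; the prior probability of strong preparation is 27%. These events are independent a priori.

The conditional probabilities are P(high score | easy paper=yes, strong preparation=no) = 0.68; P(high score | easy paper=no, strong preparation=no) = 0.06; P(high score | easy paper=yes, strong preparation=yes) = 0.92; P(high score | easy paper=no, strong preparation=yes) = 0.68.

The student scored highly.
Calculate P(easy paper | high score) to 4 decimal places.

Enumerate the 4 (easy paper, strong preparation) configurations and weight by the priors:
  P(high score) = 0.06*0.8*0.73 + 0.68*0.8*0.27 + 0.68*0.2*0.73 + 0.92*0.2*0.27
        = 0.035040 + 0.146880 + 0.099280 + 0.049680 = 0.330880
The terms with easy paper present sum to 0.148960, so
  P(easy paper | high score) = 0.148960 / 0.330880 ≈ 0.4502

P(easy paper | high score) ≈ 0.4502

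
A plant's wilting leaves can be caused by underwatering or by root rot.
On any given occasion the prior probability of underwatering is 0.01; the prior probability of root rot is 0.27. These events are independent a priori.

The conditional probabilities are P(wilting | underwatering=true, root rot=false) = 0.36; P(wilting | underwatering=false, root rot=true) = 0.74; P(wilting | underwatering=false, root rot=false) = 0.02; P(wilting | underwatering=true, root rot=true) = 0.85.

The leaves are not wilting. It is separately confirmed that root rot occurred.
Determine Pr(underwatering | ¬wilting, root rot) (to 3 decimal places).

Pr(underwatering | ¬wilting, root rot) ≈ 0.006

By total probability over both values of underwatering:
  P(¬wilting | root rot) = 0.26·0.99 + 0.15·0.01
        = 0.257400 + 0.001500 = 0.258900
Configurations with underwatering contribute 0.001500, so
  P(underwatering | ¬wilting, root rot) = 0.001500 / 0.258900 ≈ 0.006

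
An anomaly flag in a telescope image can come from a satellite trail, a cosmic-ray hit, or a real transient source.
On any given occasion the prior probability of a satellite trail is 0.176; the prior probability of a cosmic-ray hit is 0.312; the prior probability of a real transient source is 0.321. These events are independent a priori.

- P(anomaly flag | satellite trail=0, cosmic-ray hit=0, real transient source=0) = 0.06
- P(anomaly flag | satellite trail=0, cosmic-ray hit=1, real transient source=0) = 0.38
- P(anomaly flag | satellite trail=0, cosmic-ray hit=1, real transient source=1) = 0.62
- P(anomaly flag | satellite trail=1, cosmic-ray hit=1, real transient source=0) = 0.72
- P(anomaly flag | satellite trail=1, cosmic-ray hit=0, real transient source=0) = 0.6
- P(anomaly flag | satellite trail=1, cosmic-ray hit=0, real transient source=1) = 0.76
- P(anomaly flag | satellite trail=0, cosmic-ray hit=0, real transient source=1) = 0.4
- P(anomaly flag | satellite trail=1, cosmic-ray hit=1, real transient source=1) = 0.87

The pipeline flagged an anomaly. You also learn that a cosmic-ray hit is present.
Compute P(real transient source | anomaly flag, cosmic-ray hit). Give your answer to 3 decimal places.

P(real transient source | anomaly flag, cosmic-ray hit) ≈ 0.416

Enumerate the 4 (satellite trail, real transient source) configurations and weight by the priors:
  P(anomaly flag | cosmic-ray hit) = 0.38*0.824*0.679 + 0.62*0.824*0.321 + 0.72*0.176*0.679 + 0.87*0.176*0.321
        = 0.212608 + 0.163992 + 0.086043 + 0.049152 = 0.511795
Configurations with real transient source contribute 0.213144, so
  P(real transient source | anomaly flag, cosmic-ray hit) = 0.213144 / 0.511795 ≈ 0.416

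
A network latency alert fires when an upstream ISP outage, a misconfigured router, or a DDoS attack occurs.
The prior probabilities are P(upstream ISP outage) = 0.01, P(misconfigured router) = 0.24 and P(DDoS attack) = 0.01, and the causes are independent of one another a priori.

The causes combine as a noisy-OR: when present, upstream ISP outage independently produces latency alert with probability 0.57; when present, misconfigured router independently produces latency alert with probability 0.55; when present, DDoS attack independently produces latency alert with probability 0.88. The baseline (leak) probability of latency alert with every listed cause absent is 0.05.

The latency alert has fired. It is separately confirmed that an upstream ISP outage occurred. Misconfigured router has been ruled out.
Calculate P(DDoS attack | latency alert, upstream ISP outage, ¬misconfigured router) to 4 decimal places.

Under noisy-OR, P(latency alert | causes) = 1 − (1−0.05)·∏(1−qᵢ) over the active causes.
Numerator (weight on configurations with DDoS attack): 0.95098*0.01 = 0.009510
The normalizing constant is 0.5915*0.99 + 0.95098*0.01 = 0.595095
Posterior = 0.009510 / 0.595095 ≈ 0.0160

P(DDoS attack | latency alert, upstream ISP outage, ¬misconfigured router) ≈ 0.0160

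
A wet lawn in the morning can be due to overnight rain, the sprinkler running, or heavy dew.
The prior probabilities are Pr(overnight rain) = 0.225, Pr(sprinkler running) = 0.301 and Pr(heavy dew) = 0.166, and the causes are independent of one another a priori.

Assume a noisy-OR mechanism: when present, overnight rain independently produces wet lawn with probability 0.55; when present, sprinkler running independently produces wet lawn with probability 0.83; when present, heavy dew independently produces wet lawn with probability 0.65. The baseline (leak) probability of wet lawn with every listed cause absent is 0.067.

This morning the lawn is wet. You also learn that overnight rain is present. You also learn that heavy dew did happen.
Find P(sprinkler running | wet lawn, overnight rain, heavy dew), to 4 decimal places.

P(sprinkler running | wet lawn, overnight rain, heavy dew) ≈ 0.3298

Under noisy-OR, P(wet lawn | causes) = 1 − (1−0.067)·∏(1−qᵢ) over the active causes.
P(wet lawn | overnight rain, heavy dew) = 0.853052×0.699 + 0.975019×0.301 = 0.596283 + 0.293481 = 0.889764
Restricting to configurations with sprinkler running present: 0.975019×0.301 = 0.293481.
P(sprinkler running | wet lawn, overnight rain, heavy dew) = 0.293481 / 0.889764 ≈ 0.3298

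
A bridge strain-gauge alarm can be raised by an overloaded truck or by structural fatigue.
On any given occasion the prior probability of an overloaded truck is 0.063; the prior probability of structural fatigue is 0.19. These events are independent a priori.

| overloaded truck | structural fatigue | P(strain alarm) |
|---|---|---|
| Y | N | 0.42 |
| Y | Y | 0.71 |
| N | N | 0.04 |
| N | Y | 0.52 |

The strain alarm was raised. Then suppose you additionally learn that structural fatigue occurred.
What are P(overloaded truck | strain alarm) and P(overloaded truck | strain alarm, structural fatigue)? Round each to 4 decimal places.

Enumerate the 4 (overloaded truck, structural fatigue) configurations and weight by the priors:
  P(strain alarm) = 0.04·0.937·0.81 + 0.52·0.937·0.19 + 0.42·0.063·0.81 + 0.71·0.063·0.19
        = 0.030359 + 0.092576 + 0.021433 + 0.008499 = 0.152867
Configurations with overloaded truck contribute 0.029932, so
  P(overloaded truck | strain alarm) = 0.029932 / 0.152867 ≈ 0.1958

Now also conditioning on structural fatigue=true:
P(strain alarm | structural fatigue) = 0.52·0.937 + 0.71·0.063 = 0.487240 + 0.044730 = 0.531970
Restricting to configurations with overloaded truck present: 0.71·0.063 = 0.044730.
P(overloaded truck | strain alarm, structural fatigue) = 0.044730 / 0.531970 ≈ 0.0841
— structural fatigue explains away the evidence for overloaded truck.

P(overloaded truck | strain alarm) ≈ 0.1958; P(overloaded truck | strain alarm, structural fatigue) ≈ 0.0841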